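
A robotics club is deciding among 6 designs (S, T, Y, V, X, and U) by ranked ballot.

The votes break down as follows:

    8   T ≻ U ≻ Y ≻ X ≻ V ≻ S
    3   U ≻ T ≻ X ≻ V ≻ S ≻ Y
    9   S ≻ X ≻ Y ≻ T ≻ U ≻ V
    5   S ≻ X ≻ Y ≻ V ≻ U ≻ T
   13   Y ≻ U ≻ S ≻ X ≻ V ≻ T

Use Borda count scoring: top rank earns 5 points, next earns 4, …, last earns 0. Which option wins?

Borda scores:
  S: 8·0 + 3·1 + 9·5 + 5·5 + 13·3 = 112
  T: 8·5 + 3·4 + 9·2 + 5·0 + 13·0 = 70
  Y: 8·3 + 3·0 + 9·3 + 5·3 + 13·5 = 131
  V: 8·1 + 3·2 + 9·0 + 5·2 + 13·1 = 37
  X: 8·2 + 3·3 + 9·4 + 5·4 + 13·2 = 107
  U: 8·4 + 3·5 + 9·1 + 5·1 + 13·4 = 113
Y has the highest total.

Y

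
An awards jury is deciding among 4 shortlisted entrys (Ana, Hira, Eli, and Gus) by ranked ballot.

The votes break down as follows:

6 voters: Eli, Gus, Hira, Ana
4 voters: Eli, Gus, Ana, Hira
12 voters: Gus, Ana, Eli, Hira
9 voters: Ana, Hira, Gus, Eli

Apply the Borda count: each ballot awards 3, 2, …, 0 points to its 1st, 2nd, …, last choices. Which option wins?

Gus

Borda scores:
  Ana: 6·0 + 4·1 + 12·2 + 9·3 = 55
  Hira: 6·1 + 4·0 + 12·0 + 9·2 = 24
  Eli: 6·3 + 4·3 + 12·1 + 9·0 = 42
  Gus: 6·2 + 4·2 + 12·3 + 9·1 = 65
Gus has the highest total.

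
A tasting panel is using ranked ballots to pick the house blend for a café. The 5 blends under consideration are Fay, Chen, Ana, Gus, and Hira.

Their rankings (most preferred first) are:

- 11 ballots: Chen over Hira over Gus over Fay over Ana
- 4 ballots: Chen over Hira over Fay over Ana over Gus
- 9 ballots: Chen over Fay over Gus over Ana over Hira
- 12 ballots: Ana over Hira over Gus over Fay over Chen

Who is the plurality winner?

First-place vote totals:
  Fay: 0
  Chen: 24
  Ana: 12
  Gus: 0
  Hira: 0
Chen has the most first-place votes.

Chen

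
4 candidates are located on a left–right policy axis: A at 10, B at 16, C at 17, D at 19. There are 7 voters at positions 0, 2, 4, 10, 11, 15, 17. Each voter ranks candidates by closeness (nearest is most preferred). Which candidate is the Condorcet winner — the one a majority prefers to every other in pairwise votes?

A

With single-peaked preferences on a line, the Condorcet winner is the candidate closest to the median voter.
The median voter (position 10) is closest to A at 10.
Check: A vs C — voters closer to A: 5 of 7.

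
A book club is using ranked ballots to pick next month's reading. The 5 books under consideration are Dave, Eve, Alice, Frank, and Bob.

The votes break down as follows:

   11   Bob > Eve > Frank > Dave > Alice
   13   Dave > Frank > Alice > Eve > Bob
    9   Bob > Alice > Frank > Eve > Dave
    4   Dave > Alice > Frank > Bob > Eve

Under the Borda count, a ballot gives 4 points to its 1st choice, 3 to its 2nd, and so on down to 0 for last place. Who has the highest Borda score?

Frank

Borda scores:
  Dave: 11·1 + 13·4 + 9·0 + 4·4 = 79
  Eve: 11·3 + 13·1 + 9·1 + 4·0 = 55
  Alice: 11·0 + 13·2 + 9·3 + 4·3 = 65
  Frank: 11·2 + 13·3 + 9·2 + 4·2 = 87
  Bob: 11·4 + 13·0 + 9·4 + 4·1 = 84
Frank has the highest total.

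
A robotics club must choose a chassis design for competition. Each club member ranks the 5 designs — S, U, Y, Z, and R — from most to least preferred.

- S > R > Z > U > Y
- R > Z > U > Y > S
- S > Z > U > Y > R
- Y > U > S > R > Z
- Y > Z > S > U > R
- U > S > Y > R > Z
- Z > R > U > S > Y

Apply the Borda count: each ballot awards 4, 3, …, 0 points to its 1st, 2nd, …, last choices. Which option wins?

S

Borda scores:
  S: 4 + 0 + 4 + 2 + 2 + 3 + 1 = 16
  U: 1 + 2 + 2 + 3 + 1 + 4 + 2 = 15
  Y: 0 + 1 + 1 + 4 + 4 + 2 + 0 = 12
  Z: 2 + 3 + 3 + 0 + 3 + 0 + 4 = 15
  R: 3 + 4 + 0 + 1 + 0 + 1 + 3 = 12
S has the highest total.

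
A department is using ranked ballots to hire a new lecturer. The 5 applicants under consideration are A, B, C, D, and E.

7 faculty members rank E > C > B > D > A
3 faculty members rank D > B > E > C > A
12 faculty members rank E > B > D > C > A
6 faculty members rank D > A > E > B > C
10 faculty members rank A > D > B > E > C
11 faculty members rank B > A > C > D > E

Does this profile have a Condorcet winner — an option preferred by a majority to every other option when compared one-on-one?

Head-to-head results (49 voters total):
A vs B: B wins 33–16.
A vs C: A wins 27–22.
A vs D: D wins 28–21.
A vs E: A wins 27–22.
B vs C: B wins 42–7.
B vs D: B wins 30–19.
B vs E: E wins 25–24.
C vs D: D wins 31–18.
C vs E: E wins 38–11.
D vs E: D wins 30–19.
No candidate beats all others: A beats E beats B beats A, a majority cycle.

No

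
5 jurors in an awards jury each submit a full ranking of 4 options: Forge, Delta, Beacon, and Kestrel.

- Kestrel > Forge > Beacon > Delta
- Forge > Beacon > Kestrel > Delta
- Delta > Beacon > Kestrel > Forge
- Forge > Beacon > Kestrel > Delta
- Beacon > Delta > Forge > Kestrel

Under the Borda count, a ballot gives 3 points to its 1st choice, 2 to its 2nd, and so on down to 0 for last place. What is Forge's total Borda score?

9

Borda scores:
  Forge: 2 + 3 + 0 + 3 + 1 = 9
  Delta: 0 + 0 + 3 + 0 + 2 = 5
  Beacon: 1 + 2 + 2 + 2 + 3 = 10
  Kestrel: 3 + 1 + 1 + 1 + 0 = 6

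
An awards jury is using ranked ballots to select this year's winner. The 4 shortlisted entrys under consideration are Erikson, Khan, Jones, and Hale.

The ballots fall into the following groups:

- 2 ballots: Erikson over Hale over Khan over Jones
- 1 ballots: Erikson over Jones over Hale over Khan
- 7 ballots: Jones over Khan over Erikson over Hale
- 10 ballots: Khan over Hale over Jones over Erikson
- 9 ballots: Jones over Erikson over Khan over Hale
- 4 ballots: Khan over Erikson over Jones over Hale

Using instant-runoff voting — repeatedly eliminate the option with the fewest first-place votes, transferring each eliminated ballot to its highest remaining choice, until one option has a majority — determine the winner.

Round 1: Jones 16, Khan 14, Erikson 3, Hale 0. Hale has the fewest and is eliminated.
Round 2: Jones 16, Khan 14, Erikson 3. Erikson has the fewest and is eliminated.
Round 3: Jones 17, Khan 16. Jones has a majority.

Jones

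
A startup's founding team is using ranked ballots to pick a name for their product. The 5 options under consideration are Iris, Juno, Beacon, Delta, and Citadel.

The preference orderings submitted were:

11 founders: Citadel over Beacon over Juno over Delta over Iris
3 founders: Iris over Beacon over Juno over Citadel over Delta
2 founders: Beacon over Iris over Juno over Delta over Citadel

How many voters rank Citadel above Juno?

11

Ballots ranking Citadel above Juno: 11.
Ballots ranking Juno above Citadel: 3+2 = 5.
So 11 of 16 voters prefer Citadel to Juno.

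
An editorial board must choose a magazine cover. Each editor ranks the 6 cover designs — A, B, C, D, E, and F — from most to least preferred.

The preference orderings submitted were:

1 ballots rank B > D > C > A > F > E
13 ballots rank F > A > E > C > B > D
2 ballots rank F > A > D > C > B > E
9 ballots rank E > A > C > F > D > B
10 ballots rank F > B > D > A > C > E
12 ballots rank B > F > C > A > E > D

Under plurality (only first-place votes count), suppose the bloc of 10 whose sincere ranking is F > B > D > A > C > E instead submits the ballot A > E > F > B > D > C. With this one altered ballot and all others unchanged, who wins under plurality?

First-place totals with the altered ballot: A 10, B 13, C 0, D 0, E 9, F 15.
The winner is unchanged: still F.

F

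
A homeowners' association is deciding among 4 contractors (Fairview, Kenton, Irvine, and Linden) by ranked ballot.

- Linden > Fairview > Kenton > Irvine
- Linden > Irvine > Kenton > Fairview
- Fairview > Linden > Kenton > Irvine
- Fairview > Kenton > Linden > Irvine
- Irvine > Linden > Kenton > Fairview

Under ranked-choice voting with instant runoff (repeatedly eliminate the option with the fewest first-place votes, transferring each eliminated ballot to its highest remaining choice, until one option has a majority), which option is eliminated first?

Kenton

Round 1: Fairview 2, Linden 2, Irvine 1, Kenton 0. Kenton has the fewest and is eliminated.
Round 2: Fairview 2, Linden 2, Irvine 1. Irvine has the fewest and is eliminated.
Round 3: Linden 3, Fairview 2. Linden has a majority.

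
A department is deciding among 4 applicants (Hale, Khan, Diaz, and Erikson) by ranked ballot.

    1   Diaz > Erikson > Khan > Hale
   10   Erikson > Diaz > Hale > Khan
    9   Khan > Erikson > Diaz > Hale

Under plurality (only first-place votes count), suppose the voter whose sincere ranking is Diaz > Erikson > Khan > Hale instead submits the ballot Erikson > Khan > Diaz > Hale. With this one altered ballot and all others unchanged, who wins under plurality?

Erikson

First-place totals with the altered ballot: Hale 0, Khan 9, Diaz 0, Erikson 11.
The winner is unchanged: still Erikson.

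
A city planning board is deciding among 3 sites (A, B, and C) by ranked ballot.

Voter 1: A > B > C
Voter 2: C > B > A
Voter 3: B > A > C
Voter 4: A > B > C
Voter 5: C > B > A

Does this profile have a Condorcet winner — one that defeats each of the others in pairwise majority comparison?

Yes

Head-to-head results (5 voters total):
A vs B: B wins 3–2.
A vs C: A wins 3–2.
B vs C: B wins 3–2.
B beats each rival — A (3–2), C (3–2) — so B is the Condorcet winner.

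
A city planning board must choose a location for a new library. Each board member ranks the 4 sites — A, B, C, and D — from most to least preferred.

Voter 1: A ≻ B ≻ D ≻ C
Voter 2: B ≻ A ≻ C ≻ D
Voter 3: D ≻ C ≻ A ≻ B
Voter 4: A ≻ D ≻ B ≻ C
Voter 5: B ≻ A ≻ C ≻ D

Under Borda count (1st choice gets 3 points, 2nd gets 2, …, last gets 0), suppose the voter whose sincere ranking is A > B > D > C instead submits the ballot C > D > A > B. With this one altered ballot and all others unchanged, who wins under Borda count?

A

Borda totals with the altered ballot: A 9, B 7, C 7, D 7.
The winner is unchanged: still A.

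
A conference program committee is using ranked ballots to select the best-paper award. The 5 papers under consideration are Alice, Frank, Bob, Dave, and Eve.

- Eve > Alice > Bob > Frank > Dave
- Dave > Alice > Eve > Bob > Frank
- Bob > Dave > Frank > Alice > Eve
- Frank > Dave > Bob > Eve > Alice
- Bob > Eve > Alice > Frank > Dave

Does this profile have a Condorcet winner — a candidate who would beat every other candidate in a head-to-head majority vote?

Yes

Head-to-head results (5 voters total):
Alice vs Frank: Alice wins 3–2.
Alice vs Bob: Bob wins 3–2.
Alice vs Dave: Dave wins 3–2.
Alice vs Eve: Eve wins 3–2.
Frank vs Bob: Bob wins 4–1.
Frank vs Dave: Frank wins 3–2.
Frank vs Eve: Eve wins 3–2.
Bob vs Dave: Bob wins 3–2.
Bob vs Eve: Bob wins 3–2.
Dave vs Eve: Dave wins 3–2.
Bob beats each rival — Alice (3–2), Frank (4–1), Dave (3–2), Eve (3–2) — so Bob is the Condorcet winner.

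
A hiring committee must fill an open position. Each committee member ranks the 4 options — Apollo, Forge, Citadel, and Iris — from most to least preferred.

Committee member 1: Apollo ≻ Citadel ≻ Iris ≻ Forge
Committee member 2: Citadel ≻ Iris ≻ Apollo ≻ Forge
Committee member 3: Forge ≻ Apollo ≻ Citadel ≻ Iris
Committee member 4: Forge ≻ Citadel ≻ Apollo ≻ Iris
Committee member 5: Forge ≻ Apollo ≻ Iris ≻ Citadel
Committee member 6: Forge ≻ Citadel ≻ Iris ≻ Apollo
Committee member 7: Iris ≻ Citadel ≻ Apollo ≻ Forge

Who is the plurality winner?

First-place vote totals:
  Apollo: 1
  Forge: 4
  Citadel: 1
  Iris: 1
Forge has the most first-place votes.

Forge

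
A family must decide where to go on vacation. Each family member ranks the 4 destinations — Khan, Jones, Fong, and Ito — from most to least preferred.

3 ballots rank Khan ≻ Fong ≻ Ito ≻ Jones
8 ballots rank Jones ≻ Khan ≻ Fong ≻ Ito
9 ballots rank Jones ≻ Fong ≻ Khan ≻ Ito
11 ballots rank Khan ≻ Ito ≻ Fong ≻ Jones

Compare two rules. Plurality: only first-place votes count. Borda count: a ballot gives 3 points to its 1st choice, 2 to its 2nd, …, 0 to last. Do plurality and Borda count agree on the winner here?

No

Plurality first-place counts: Khan 14, Jones 17, Fong 0, Ito 0 → Jones.
Borda totals: Khan 67, Jones 51, Fong 43, Ito 25 → Khan.
The two rules disagree: plurality picks Jones, Borda picks Khan.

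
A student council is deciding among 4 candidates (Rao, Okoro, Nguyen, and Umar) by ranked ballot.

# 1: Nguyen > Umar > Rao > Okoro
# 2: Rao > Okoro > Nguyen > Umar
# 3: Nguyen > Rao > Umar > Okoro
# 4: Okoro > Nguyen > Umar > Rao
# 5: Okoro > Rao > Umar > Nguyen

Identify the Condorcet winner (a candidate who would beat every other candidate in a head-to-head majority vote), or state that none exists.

None — there is no Condorcet winner

Head-to-head results (5 voters total):
Rao vs Okoro: Rao wins 3–2.
Rao vs Nguyen: Nguyen wins 3–2.
Rao vs Umar: Rao wins 3–2.
Okoro vs Nguyen: Okoro wins 3–2.
Okoro vs Umar: Okoro wins 3–2.
Nguyen vs Umar: Nguyen wins 4–1.
No candidate beats all others: Rao beats Okoro beats Nguyen beats Rao, a majority cycle.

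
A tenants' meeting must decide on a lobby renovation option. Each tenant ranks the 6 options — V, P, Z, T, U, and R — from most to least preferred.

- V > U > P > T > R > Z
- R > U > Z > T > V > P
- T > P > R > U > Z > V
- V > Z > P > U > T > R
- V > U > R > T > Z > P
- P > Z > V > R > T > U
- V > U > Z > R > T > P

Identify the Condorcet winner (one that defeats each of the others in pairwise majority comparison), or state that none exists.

Head-to-head results (7 voters total):
V vs P: V wins 5–2.
V vs Z: V wins 4–3.
V vs T: V wins 5–2.
V vs U: V wins 5–2.
V vs R: V wins 5–2.
P vs Z: Z wins 4–3.
P vs T: T wins 4–3.
P vs U: U wins 4–3.
P vs R: P wins 4–3.
Z vs T: Z wins 4–3.
Z vs U: U wins 5–2.
Z vs R: R wins 4–3.
T vs U: U wins 5–2.
T vs R: R wins 4–3.
U vs R: U wins 4–3.
V beats each rival — P (5–2), Z (4–3), T (5–2), U (5–2), R (5–2) — so V is the Condorcet winner.

V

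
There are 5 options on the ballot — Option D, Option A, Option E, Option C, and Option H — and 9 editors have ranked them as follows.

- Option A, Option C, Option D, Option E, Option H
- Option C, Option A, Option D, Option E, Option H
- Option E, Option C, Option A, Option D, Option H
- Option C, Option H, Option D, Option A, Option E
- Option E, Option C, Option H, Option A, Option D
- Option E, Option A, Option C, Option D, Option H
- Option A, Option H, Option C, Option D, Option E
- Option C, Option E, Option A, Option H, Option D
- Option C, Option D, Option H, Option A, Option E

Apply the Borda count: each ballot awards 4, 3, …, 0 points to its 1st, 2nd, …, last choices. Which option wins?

Borda scores:
  Option D: 2 + 2 + 1 + 2 + 0 + 1 + 1 + 0 + 3 = 12
  Option A: 4 + 3 + 2 + 1 + 1 + 3 + 4 + 2 + 1 = 21
  Option E: 1 + 1 + 4 + 0 + 4 + 4 + 0 + 3 + 0 = 17
  Option C: 3 + 4 + 3 + 4 + 3 + 2 + 2 + 4 + 4 = 29
  Option H: 0 + 0 + 0 + 3 + 2 + 0 + 3 + 1 + 2 = 11
Option C has the highest total.

Option C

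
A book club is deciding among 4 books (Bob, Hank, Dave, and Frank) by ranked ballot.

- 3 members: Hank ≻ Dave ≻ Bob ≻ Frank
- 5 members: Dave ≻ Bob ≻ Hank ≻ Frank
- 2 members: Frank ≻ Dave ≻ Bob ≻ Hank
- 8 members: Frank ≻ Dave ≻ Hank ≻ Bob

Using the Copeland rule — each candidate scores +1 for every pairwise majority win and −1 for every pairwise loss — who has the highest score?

Pairwise results:
  Bob vs Hank: Hank wins 11–7.
  Bob vs Dave: Dave wins 18–0.
  Bob vs Frank: Frank wins 10–8.
  Hank vs Dave: Dave wins 15–3.
  Hank vs Frank: Frank wins 10–8.
  Dave vs Frank: Frank wins 10–8.
Copeland scores (wins − losses):
  Bob: 0 − 3 = -3
  Hank: 1 − 2 = -1
  Dave: 2 − 1 = 1
  Frank: 3 − 0 = 3
Frank has the best Copeland score.

Frank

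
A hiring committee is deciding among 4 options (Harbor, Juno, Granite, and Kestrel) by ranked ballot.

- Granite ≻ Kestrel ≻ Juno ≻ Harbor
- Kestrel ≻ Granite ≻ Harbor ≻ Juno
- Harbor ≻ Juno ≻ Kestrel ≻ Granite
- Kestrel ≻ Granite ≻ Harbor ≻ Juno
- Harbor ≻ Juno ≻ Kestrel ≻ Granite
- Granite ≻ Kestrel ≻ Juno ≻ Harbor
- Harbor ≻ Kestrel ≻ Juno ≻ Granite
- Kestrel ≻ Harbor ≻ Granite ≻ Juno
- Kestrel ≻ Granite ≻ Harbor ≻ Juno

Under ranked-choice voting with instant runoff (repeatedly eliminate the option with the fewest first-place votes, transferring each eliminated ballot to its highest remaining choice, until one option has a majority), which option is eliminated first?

Juno

Round 1: Kestrel 4, Harbor 3, Granite 2, Juno 0. Juno has the fewest and is eliminated.
Round 2: Kestrel 4, Harbor 3, Granite 2. Granite has the fewest and is eliminated.
Round 3: Kestrel 6, Harbor 3. Kestrel has a majority.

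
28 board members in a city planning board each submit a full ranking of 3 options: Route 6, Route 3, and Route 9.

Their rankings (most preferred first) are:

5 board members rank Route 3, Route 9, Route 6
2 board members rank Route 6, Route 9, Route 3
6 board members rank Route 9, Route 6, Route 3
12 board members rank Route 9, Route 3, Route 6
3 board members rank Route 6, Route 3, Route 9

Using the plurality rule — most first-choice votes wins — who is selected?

Route 9

First-place vote totals:
  Route 6: 5
  Route 3: 5
  Route 9: 18
Route 9 has the most first-place votes.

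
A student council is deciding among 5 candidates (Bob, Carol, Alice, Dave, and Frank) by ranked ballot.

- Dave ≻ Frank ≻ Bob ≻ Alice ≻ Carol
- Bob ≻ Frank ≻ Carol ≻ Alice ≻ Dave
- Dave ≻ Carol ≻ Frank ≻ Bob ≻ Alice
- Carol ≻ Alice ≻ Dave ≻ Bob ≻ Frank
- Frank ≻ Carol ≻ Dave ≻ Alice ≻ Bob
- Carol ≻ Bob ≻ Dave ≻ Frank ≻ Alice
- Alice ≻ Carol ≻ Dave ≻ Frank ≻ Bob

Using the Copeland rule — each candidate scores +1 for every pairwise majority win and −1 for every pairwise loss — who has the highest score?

Carol

Pairwise results:
  Bob vs Carol: Carol wins 5–2.
  Bob vs Alice: Bob wins 4–3.
  Bob vs Dave: Dave wins 5–2.
  Bob vs Frank: Frank wins 4–3.
  Carol vs Alice: Carol wins 5–2.
  Carol vs Dave: Carol wins 5–2.
  Carol vs Frank: Carol wins 4–3.
  Alice vs Dave: Dave wins 4–3.
  Alice vs Frank: Frank wins 5–2.
  Dave vs Frank: Dave wins 5–2.
Copeland scores (wins − losses):
  Bob: 1 − 3 = -2
  Carol: 4 − 0 = 4
  Alice: 0 − 4 = -4
  Dave: 3 − 1 = 2
  Frank: 2 − 2 = 0
Carol has the best Copeland score.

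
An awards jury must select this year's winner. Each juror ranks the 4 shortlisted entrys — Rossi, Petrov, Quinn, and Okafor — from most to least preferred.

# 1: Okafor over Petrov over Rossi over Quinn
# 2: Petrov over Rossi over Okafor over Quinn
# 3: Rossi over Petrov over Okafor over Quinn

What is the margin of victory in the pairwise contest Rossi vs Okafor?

Ballots ranking Rossi above Okafor: 2.
Ballots ranking Okafor above Rossi: 1.
Rossi wins 2–1, a margin of 1.

1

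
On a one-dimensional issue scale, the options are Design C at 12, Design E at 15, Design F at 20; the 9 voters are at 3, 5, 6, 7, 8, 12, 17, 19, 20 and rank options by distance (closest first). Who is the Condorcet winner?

Design C

With single-peaked preferences on a line, the Condorcet winner is the candidate closest to the median voter.
The median voter (position 8) is closest to Design C at 12.
Check: Design C vs Design E — voters closer to Design C: 6 of 9.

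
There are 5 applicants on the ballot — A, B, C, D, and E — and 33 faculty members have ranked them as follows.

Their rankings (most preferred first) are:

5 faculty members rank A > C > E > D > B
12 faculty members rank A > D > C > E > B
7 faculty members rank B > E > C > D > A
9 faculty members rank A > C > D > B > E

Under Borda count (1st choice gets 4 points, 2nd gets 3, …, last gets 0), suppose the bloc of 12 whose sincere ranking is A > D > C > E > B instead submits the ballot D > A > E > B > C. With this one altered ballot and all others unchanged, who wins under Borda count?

A

Borda totals with the altered ballot: A 92, B 49, C 56, D 78, E 55.
The winner is unchanged: still A.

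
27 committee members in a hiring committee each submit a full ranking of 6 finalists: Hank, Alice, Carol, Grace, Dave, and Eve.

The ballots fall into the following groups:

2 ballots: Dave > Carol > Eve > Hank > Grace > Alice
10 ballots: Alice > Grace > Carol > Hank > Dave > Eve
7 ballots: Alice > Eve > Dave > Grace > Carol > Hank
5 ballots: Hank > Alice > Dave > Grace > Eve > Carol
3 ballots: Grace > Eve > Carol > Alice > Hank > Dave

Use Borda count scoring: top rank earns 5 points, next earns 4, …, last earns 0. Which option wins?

Borda scores:
  Hank: 2·2 + 10·2 + 7·0 + 5·5 + 3·1 = 52
  Alice: 2·0 + 10·5 + 7·5 + 5·4 + 3·2 = 111
  Carol: 2·4 + 10·3 + 7·1 + 5·0 + 3·3 = 54
  Grace: 2·1 + 10·4 + 7·2 + 5·2 + 3·5 = 81
  Dave: 2·5 + 10·1 + 7·3 + 5·3 + 3·0 = 56
  Eve: 2·3 + 10·0 + 7·4 + 5·1 + 3·4 = 51
Alice has the highest total.

Alice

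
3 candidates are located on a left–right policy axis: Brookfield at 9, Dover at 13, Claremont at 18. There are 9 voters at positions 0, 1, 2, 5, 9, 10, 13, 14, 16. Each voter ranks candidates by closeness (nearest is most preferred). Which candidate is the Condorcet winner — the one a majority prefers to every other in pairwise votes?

With single-peaked preferences on a line, the Condorcet winner is the candidate closest to the median voter.
The median voter (position 9) is closest to Brookfield at 9.
Check: Brookfield vs Claremont — voters closer to Brookfield: 7 of 9.

Brookfield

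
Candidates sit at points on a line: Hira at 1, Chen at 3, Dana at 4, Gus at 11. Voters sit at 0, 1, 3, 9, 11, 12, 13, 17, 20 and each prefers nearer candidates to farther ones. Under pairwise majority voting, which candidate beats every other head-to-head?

Gus

With single-peaked preferences on a line, the Condorcet winner is the candidate closest to the median voter.
The median voter (position 11) is closest to Gus at 11.
Check: Gus vs Hira — voters closer to Gus: 6 of 9.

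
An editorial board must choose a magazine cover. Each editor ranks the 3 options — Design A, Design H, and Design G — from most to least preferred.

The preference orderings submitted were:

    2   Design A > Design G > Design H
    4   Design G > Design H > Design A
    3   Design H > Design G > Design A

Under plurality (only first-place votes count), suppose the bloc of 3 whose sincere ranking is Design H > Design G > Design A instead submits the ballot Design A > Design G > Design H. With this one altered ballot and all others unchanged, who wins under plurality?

Design A

First-place totals with the altered ballot: Design A 5, Design H 0, Design G 4.
The switch changes the winner from Design G to Design A.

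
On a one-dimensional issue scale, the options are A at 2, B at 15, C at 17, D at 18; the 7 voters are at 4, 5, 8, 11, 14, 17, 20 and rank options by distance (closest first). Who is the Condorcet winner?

With single-peaked preferences on a line, the Condorcet winner is the candidate closest to the median voter.
The median voter (position 11) is closest to B at 15.
Check: B vs D — voters closer to B: 5 of 7.

B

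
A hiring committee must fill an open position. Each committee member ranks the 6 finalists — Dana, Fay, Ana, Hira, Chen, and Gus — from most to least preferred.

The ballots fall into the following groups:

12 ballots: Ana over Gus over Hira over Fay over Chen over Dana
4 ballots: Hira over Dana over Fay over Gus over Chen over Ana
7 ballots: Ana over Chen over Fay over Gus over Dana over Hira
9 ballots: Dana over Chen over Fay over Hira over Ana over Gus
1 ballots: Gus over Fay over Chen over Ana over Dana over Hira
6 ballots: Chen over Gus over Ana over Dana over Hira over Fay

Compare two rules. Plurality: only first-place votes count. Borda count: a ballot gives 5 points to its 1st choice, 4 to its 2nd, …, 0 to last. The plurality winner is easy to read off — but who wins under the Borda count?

Plurality first-place counts: Dana 9, Fay 0, Ana 19, Hira 4, Chen 6, Gus 1 → Ana.
Borda totals: Dana 81, Fay 88, Ana 124, Hira 80, Chen 113, Gus 99 → Ana.

Ana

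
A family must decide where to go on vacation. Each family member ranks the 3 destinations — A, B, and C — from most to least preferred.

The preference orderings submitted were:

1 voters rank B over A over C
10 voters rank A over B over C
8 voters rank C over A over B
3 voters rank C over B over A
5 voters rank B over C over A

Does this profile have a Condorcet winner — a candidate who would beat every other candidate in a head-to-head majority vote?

No

Head-to-head results (27 voters total):
A vs B: A wins 18–9.
A vs C: C wins 16–11.
B vs C: B wins 16–11.
No candidate beats all others: A beats B beats C beats A, a majority cycle.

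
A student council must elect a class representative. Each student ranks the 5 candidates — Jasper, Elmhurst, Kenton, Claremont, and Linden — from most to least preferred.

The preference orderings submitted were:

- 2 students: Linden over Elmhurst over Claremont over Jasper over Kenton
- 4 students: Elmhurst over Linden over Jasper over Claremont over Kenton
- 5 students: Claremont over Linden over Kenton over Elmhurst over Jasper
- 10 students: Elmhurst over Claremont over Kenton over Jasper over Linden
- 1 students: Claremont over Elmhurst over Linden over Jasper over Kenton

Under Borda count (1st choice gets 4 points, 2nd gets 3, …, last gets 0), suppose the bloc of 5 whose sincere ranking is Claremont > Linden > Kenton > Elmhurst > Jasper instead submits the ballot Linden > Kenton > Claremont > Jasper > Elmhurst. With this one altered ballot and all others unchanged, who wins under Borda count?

Borda totals with the altered ballot: Jasper 26, Elmhurst 65, Kenton 35, Claremont 52, Linden 42.
The winner is unchanged: still Elmhurst.

Elmhurst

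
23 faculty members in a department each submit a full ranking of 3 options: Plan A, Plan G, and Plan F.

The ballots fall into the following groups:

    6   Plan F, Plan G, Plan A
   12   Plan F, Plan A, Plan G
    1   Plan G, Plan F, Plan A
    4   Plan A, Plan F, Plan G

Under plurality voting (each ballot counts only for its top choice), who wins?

Plan F

First-place vote totals:
  Plan A: 4
  Plan G: 1
  Plan F: 18
Plan F has the most first-place votes.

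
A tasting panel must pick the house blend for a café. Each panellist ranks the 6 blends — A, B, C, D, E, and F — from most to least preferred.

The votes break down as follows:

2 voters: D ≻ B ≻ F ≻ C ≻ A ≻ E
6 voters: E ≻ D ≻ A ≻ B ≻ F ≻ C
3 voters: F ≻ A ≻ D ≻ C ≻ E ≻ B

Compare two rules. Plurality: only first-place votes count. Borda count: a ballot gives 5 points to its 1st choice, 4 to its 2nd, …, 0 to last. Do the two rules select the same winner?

Plurality first-place counts: A 0, B 0, C 0, D 2, E 6, F 3 → E.
Borda totals: A 32, B 20, C 10, D 43, E 33, F 27 → D.
The two rules disagree: plurality picks E, Borda picks D.

No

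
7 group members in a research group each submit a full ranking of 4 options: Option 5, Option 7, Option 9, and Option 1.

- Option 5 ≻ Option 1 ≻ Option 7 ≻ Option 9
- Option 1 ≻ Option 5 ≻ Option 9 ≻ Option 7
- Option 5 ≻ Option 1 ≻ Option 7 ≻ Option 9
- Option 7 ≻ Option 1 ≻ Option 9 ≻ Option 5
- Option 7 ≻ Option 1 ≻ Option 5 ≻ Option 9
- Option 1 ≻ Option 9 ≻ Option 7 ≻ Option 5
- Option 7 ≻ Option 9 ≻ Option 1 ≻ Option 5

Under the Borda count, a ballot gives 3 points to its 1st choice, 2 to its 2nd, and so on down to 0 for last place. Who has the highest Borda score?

Borda scores:
  Option 5: 3 + 2 + 3 + 0 + 1 + 0 + 0 = 9
  Option 7: 1 + 0 + 1 + 3 + 3 + 1 + 3 = 12
  Option 9: 0 + 1 + 0 + 1 + 0 + 2 + 2 = 6
  Option 1: 2 + 3 + 2 + 2 + 2 + 3 + 1 = 15
Option 1 has the highest total.

Option 1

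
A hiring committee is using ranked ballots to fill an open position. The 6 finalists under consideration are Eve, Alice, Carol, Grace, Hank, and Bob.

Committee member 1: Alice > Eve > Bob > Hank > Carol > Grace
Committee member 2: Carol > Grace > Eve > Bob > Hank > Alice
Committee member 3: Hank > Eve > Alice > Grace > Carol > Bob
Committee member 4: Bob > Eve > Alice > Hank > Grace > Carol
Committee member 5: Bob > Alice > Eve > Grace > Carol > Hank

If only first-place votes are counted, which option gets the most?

Bob

First-place vote totals:
  Eve: 0
  Alice: 1
  Carol: 1
  Grace: 0
  Hank: 1
  Bob: 2
Bob has the most first-place votes.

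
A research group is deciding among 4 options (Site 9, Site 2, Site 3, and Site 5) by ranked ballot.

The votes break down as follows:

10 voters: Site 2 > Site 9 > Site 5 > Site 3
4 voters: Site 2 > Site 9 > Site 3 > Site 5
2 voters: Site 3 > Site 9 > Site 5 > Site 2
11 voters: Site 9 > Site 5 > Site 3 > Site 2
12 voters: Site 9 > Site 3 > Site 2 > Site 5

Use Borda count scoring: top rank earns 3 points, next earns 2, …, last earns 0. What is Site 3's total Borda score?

Borda scores:
  Site 9: 10·2 + 4·2 + 2·2 + 11·3 + 12·3 = 101
  Site 2: 10·3 + 4·3 + 2·0 + 11·0 + 12·1 = 54
  Site 3: 10·0 + 4·1 + 2·3 + 11·1 + 12·2 = 45
  Site 5: 10·1 + 4·0 + 2·1 + 11·2 + 12·0 = 34

45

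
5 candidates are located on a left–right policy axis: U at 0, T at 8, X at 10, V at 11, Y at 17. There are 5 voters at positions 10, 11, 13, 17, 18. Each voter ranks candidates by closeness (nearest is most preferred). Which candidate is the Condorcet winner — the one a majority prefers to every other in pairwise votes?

With single-peaked preferences on a line, the Condorcet winner is the candidate closest to the median voter.
The median voter (position 13) is closest to V at 11.
Check: V vs X — voters closer to V: 4 of 5.

V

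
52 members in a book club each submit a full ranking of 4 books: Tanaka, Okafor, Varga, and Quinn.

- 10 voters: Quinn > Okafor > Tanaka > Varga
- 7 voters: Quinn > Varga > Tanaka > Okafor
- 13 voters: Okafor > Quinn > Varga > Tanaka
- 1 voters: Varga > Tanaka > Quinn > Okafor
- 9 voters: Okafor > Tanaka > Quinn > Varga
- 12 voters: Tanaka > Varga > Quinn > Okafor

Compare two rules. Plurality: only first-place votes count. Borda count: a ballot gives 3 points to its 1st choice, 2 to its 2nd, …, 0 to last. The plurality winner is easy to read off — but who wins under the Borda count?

Quinn

Plurality first-place counts: Tanaka 12, Okafor 22, Varga 1, Quinn 17 → Okafor.
Borda totals: Tanaka 73, Okafor 86, Varga 54, Quinn 99 → Quinn.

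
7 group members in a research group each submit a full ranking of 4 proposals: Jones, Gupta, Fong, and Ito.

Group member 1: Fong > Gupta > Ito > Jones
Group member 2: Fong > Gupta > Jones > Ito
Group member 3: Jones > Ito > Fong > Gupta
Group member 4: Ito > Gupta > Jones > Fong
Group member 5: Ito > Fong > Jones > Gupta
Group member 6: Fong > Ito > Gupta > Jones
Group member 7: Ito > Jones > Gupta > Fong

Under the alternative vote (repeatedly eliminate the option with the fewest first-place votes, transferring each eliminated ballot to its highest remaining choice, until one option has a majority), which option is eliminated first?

Gupta

Round 1: Fong 3, Ito 3, Jones 1, Gupta 0. Gupta has the fewest and is eliminated.
Round 2: Fong 3, Ito 3, Jones 1. Jones has the fewest and is eliminated.
Round 3: Ito 4, Fong 3. Ito has a majority.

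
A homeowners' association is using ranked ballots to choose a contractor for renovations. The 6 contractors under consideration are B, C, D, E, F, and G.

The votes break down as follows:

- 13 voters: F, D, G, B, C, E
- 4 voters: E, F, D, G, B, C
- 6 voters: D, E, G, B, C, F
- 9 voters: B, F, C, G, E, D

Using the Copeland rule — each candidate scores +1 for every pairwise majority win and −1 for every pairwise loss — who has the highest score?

F

Pairwise results:
  B vs C: B wins 32–0.
  B vs D: D wins 23–9.
  B vs E: B wins 22–10.
  B vs F: F wins 17–15.
  B vs G: G wins 23–9.
  C vs D: D wins 23–9.
  C vs E: C wins 22–10.
  C vs F: F wins 26–6.
  C vs G: G wins 23–9.
  D vs E: D wins 19–13.
  D vs F: F wins 26–6.
  D vs G: D wins 23–9.
  E vs F: F wins 22–10.
  E vs G: G wins 22–10.
  F vs G: F wins 26–6.
Copeland scores (wins − losses):
  B: 2 − 3 = -1
  C: 1 − 4 = -3
  D: 4 − 1 = 3
  E: 0 − 5 = -5
  F: 5 − 0 = 5
  G: 3 − 2 = 1
F has the best Copeland score.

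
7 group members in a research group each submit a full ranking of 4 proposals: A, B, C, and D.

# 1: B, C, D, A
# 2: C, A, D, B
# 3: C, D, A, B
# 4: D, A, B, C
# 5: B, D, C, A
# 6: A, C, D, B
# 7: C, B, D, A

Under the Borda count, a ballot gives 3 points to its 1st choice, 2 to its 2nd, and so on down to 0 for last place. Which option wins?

C

Borda scores:
  A: 0 + 2 + 1 + 2 + 0 + 3 + 0 = 8
  B: 3 + 0 + 0 + 1 + 3 + 0 + 2 = 9
  C: 2 + 3 + 3 + 0 + 1 + 2 + 3 = 14
  D: 1 + 1 + 2 + 3 + 2 + 1 + 1 = 11
C has the highest total.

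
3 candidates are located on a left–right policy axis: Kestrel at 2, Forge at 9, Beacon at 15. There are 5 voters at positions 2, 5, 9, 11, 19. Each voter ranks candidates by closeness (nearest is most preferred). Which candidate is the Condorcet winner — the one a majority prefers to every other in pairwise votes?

With single-peaked preferences on a line, the Condorcet winner is the candidate closest to the median voter.
The median voter (position 9) is closest to Forge at 9.
Check: Forge vs Beacon — voters closer to Forge: 4 of 5.

Forge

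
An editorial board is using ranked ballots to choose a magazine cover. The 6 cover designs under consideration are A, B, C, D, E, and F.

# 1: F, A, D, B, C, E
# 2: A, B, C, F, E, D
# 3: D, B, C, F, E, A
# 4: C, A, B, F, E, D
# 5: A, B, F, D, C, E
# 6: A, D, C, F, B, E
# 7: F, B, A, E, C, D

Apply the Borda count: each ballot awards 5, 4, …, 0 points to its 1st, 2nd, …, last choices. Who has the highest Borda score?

A

Borda scores:
  A: 4 + 5 + 0 + 4 + 5 + 5 + 3 = 26
  B: 2 + 4 + 4 + 3 + 4 + 1 + 4 = 22
  C: 1 + 3 + 3 + 5 + 1 + 3 + 1 = 17
  D: 3 + 0 + 5 + 0 + 2 + 4 + 0 = 14
  E: 0 + 1 + 1 + 1 + 0 + 0 + 2 = 5
  F: 5 + 2 + 2 + 2 + 3 + 2 + 5 = 21
A has the highest total.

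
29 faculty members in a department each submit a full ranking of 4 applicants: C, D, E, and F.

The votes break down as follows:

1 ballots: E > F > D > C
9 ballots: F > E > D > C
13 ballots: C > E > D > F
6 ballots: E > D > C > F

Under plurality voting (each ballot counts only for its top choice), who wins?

C

First-place vote totals:
  C: 13
  D: 0
  E: 7
  F: 9
C has the most first-place votes.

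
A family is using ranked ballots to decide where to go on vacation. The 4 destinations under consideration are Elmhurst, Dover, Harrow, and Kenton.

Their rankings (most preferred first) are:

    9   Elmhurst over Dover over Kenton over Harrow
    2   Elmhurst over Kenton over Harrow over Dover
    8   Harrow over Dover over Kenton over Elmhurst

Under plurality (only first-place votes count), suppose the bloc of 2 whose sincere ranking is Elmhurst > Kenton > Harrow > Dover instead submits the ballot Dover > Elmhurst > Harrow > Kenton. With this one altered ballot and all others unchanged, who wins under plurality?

Elmhurst

First-place totals with the altered ballot: Elmhurst 9, Dover 2, Harrow 8, Kenton 0.
The winner is unchanged: still Elmhurst.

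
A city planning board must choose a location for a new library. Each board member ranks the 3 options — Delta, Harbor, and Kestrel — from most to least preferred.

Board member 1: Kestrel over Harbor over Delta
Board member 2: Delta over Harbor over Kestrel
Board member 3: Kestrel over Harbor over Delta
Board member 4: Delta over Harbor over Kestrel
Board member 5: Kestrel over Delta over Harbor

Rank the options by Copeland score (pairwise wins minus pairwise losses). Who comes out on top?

Pairwise results:
  Delta vs Harbor: Delta wins 3–2.
  Delta vs Kestrel: Kestrel wins 3–2.
  Harbor vs Kestrel: Kestrel wins 3–2.
Copeland scores (wins − losses):
  Delta: 1 − 1 = 0
  Harbor: 0 − 2 = -2
  Kestrel: 2 − 0 = 2
Kestrel has the best Copeland score.

Kestrel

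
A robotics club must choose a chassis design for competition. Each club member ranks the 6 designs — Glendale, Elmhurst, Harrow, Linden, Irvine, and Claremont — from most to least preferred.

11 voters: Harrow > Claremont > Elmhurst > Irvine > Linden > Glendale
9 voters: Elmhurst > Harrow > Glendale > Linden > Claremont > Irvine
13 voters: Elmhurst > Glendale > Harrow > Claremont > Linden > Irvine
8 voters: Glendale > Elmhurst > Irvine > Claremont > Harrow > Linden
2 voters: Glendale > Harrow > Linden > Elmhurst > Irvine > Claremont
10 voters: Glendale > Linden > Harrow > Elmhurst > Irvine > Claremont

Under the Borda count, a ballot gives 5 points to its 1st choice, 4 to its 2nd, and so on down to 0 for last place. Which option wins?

Elmhurst

Borda scores:
  Glendale: 11·0 + 9·3 + 13·4 + 8·5 + 2·5 + 10·5 = 179
  Elmhurst: 11·3 + 9·5 + 13·5 + 8·4 + 2·2 + 10·2 = 199
  Harrow: 11·5 + 9·4 + 13·3 + 8·1 + 2·4 + 10·3 = 176
  Linden: 11·1 + 9·2 + 13·1 + 8·0 + 2·3 + 10·4 = 88
  Irvine: 11·2 + 9·0 + 13·0 + 8·3 + 2·1 + 10·1 = 58
  Claremont: 11·4 + 9·1 + 13·2 + 8·2 + 2·0 + 10·0 = 95
Elmhurst has the highest total.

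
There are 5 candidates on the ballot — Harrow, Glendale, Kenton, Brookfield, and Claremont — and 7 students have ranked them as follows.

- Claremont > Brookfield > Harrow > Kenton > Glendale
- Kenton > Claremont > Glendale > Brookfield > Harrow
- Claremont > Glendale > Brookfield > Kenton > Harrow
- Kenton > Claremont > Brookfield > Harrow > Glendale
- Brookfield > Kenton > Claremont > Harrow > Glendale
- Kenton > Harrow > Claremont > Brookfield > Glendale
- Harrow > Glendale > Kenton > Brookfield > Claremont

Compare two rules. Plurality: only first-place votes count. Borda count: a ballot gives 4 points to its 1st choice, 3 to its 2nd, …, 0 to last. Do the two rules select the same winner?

Yes

Plurality first-place counts: Harrow 1, Glendale 0, Kenton 3, Brookfield 1, Claremont 2 → Kenton.
Borda totals: Harrow 11, Glendale 8, Kenton 19, Brookfield 14, Claremont 18 → Kenton.
The two rules agree on Kenton.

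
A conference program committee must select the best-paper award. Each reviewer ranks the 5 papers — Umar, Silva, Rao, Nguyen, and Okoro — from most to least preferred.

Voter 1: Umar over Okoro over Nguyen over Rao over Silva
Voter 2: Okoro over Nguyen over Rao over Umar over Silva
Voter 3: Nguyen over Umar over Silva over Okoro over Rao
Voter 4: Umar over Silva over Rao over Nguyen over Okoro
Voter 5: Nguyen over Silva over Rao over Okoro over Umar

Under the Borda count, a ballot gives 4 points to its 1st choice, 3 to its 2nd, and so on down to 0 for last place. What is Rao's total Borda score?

Borda scores:
  Umar: 4 + 1 + 3 + 4 + 0 = 12
  Silva: 0 + 0 + 2 + 3 + 3 = 8
  Rao: 1 + 2 + 0 + 2 + 2 = 7
  Nguyen: 2 + 3 + 4 + 1 + 4 = 14
  Okoro: 3 + 4 + 1 + 0 + 1 = 9

7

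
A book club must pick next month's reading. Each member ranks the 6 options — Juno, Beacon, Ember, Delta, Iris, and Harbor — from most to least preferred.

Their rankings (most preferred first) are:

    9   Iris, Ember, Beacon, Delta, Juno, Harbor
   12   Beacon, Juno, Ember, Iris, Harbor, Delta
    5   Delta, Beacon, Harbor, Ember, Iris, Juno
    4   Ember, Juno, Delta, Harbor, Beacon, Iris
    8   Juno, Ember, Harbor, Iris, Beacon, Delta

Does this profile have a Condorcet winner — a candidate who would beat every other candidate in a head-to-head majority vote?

Head-to-head results (38 voters total):
Juno vs Beacon: Beacon wins 26–12.
Juno vs Ember: Juno wins 20–18.
Juno vs Delta: Juno wins 24–14.
Juno vs Iris: Juno wins 24–14.
Juno vs Harbor: Juno wins 33–5.
Beacon vs Ember: Ember wins 21–17.
Beacon vs Delta: Beacon wins 29–9.
Beacon vs Iris: Beacon wins 21–17.
Beacon vs Harbor: Beacon wins 26–12.
Ember vs Delta: Ember wins 33–5.
Ember vs Iris: Ember wins 29–9.
Ember vs Harbor: Ember wins 33–5.
Delta vs Iris: Iris wins 29–9.
Delta vs Harbor: Harbor wins 20–18.
Iris vs Harbor: Iris wins 21–17.
No candidate beats all others: Juno beats Ember beats Beacon beats Juno, a majority cycle.

No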